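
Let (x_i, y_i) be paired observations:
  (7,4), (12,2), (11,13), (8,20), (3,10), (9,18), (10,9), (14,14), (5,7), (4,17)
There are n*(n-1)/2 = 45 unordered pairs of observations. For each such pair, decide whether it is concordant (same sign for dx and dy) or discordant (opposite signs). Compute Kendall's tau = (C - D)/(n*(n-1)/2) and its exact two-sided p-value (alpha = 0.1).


Step 1: Enumerate the 45 unordered pairs (i,j) with i<j and classify each by sign(x_j-x_i) * sign(y_j-y_i).
  (1,2):dx=+5,dy=-2->D; (1,3):dx=+4,dy=+9->C; (1,4):dx=+1,dy=+16->C; (1,5):dx=-4,dy=+6->D
  (1,6):dx=+2,dy=+14->C; (1,7):dx=+3,dy=+5->C; (1,8):dx=+7,dy=+10->C; (1,9):dx=-2,dy=+3->D
  (1,10):dx=-3,dy=+13->D; (2,3):dx=-1,dy=+11->D; (2,4):dx=-4,dy=+18->D; (2,5):dx=-9,dy=+8->D
  (2,6):dx=-3,dy=+16->D; (2,7):dx=-2,dy=+7->D; (2,8):dx=+2,dy=+12->C; (2,9):dx=-7,dy=+5->D
  (2,10):dx=-8,dy=+15->D; (3,4):dx=-3,dy=+7->D; (3,5):dx=-8,dy=-3->C; (3,6):dx=-2,dy=+5->D
  (3,7):dx=-1,dy=-4->C; (3,8):dx=+3,dy=+1->C; (3,9):dx=-6,dy=-6->C; (3,10):dx=-7,dy=+4->D
  (4,5):dx=-5,dy=-10->C; (4,6):dx=+1,dy=-2->D; (4,7):dx=+2,dy=-11->D; (4,8):dx=+6,dy=-6->D
  (4,9):dx=-3,dy=-13->C; (4,10):dx=-4,dy=-3->C; (5,6):dx=+6,dy=+8->C; (5,7):dx=+7,dy=-1->D
  (5,8):dx=+11,dy=+4->C; (5,9):dx=+2,dy=-3->D; (5,10):dx=+1,dy=+7->C; (6,7):dx=+1,dy=-9->D
  (6,8):dx=+5,dy=-4->D; (6,9):dx=-4,dy=-11->C; (6,10):dx=-5,dy=-1->C; (7,8):dx=+4,dy=+5->C
  (7,9):dx=-5,dy=-2->C; (7,10):dx=-6,dy=+8->D; (8,9):dx=-9,dy=-7->C; (8,10):dx=-10,dy=+3->D
  (9,10):dx=-1,dy=+10->D
Step 2: C = 21, D = 24, total pairs = 45.
Step 3: tau = (C - D)/(n(n-1)/2) = (21 - 24)/45 = -0.066667.
Step 4: Exact two-sided p-value (enumerate n! = 3628800 permutations of y under H0): p = 0.861801.
Step 5: alpha = 0.1. fail to reject H0.

tau_b = -0.0667 (C=21, D=24), p = 0.861801, fail to reject H0.


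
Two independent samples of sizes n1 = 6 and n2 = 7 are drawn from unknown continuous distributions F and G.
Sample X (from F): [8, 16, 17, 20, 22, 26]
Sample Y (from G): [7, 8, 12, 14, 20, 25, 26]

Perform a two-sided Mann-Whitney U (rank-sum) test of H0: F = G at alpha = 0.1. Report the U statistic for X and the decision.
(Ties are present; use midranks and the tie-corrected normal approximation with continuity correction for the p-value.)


Step 1: Combine and sort all 13 observations; assign midranks.
sorted (value, group): (7,Y), (8,X), (8,Y), (12,Y), (14,Y), (16,X), (17,X), (20,X), (20,Y), (22,X), (25,Y), (26,X), (26,Y)
ranks: 7->1, 8->2.5, 8->2.5, 12->4, 14->5, 16->6, 17->7, 20->8.5, 20->8.5, 22->10, 25->11, 26->12.5, 26->12.5
Step 2: Rank sum for X: R1 = 2.5 + 6 + 7 + 8.5 + 10 + 12.5 = 46.5.
Step 3: U_X = R1 - n1(n1+1)/2 = 46.5 - 6*7/2 = 46.5 - 21 = 25.5.
       U_Y = n1*n2 - U_X = 42 - 25.5 = 16.5.
Step 4: Ties are present, so use the tie-corrected normal approximation (with continuity correction) for the p-value.
Step 5: p-value = 0.566104; compare to alpha = 0.1. fail to reject H0.

U_X = 25.5, p = 0.566104, fail to reject H0 at alpha = 0.1.


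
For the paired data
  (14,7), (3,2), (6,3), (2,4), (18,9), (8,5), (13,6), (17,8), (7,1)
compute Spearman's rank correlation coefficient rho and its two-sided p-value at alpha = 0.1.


Step 1: Rank x and y separately (midranks; no ties here).
rank(x): 14->7, 3->2, 6->3, 2->1, 18->9, 8->5, 13->6, 17->8, 7->4
rank(y): 7->7, 2->2, 3->3, 4->4, 9->9, 5->5, 6->6, 8->8, 1->1
Step 2: d_i = R_x(i) - R_y(i); compute d_i^2.
  (7-7)^2=0, (2-2)^2=0, (3-3)^2=0, (1-4)^2=9, (9-9)^2=0, (5-5)^2=0, (6-6)^2=0, (8-8)^2=0, (4-1)^2=9
sum(d^2) = 18.
Step 3: rho = 1 - 6*18 / (9*(9^2 - 1)) = 1 - 108/720 = 0.850000.
Step 4: Under H0, t = rho * sqrt((n-2)/(1-rho^2)) = 4.2691 ~ t(7).
Step 5: Two-sided p-value from the t-distribution with 7 df = 0.003705.
Step 6: alpha = 0.1. reject H0.

rho = 0.8500, p = 0.003705, reject H0 at alpha = 0.1.


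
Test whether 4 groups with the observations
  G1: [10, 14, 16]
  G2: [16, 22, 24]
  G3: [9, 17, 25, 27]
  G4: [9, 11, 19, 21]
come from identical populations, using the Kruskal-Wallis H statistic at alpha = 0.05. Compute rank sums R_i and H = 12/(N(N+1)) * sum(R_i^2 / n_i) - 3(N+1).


Step 1: Combine all N = 14 observations and assign midranks.
sorted (value, group, rank): (9,G3,1.5), (9,G4,1.5), (10,G1,3), (11,G4,4), (14,G1,5), (16,G1,6.5), (16,G2,6.5), (17,G3,8), (19,G4,9), (21,G4,10), (22,G2,11), (24,G2,12), (25,G3,13), (27,G3,14)
Step 2: Sum ranks within each group.
R_1 = 14.5 (n_1 = 3)
R_2 = 29.5 (n_2 = 3)
R_3 = 36.5 (n_3 = 4)
R_4 = 24.5 (n_4 = 4)
Step 3: H = 12/(N(N+1)) * sum(R_i^2/n_i) - 3(N+1)
     = 12/(14*15) * (14.5^2/3 + 29.5^2/3 + 36.5^2/4 + 24.5^2/4) - 3*15
     = 0.057143 * 843.292 - 45
     = 3.188095.
Step 4: Ties present; correction factor C = 1 - 12/(14^3 - 14) = 0.995604. Corrected H = 3.188095 / 0.995604 = 3.202171.
Step 5: Under H0, H ~ chi^2(3); p-value = 0.361492.
Step 6: alpha = 0.05. fail to reject H0.

H = 3.2022, df = 3, p = 0.361492, fail to reject H0.


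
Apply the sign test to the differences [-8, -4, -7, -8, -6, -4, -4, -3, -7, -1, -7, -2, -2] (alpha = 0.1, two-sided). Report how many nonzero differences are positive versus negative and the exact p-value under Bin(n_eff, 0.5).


Step 1: Discard zero differences. Original n = 13; n_eff = number of nonzero differences = 13.
Nonzero differences (with sign): -8, -4, -7, -8, -6, -4, -4, -3, -7, -1, -7, -2, -2
Step 2: Count signs: positive = 0, negative = 13.
Step 3: Under H0: P(positive) = 0.5, so the number of positives S ~ Bin(13, 0.5).
Step 4: Two-sided exact p-value = sum of Bin(13,0.5) probabilities at or below the observed probability = 0.000244.
Step 5: alpha = 0.1. reject H0.

n_eff = 13, pos = 0, neg = 13, p = 0.000244, reject H0.


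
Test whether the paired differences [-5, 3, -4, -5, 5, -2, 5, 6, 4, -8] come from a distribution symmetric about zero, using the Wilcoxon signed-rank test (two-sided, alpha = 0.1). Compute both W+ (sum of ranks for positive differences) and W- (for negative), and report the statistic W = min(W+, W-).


Step 1: Drop any zero differences (none here) and take |d_i|.
|d| = [5, 3, 4, 5, 5, 2, 5, 6, 4, 8]
Step 2: Midrank |d_i| (ties get averaged ranks).
ranks: |5|->6.5, |3|->2, |4|->3.5, |5|->6.5, |5|->6.5, |2|->1, |5|->6.5, |6|->9, |4|->3.5, |8|->10
Step 3: Attach original signs; sum ranks with positive sign and with negative sign.
W+ = 2 + 6.5 + 6.5 + 9 + 3.5 = 27.5
W- = 6.5 + 3.5 + 6.5 + 1 + 10 = 27.5
(Check: W+ + W- = 55 should equal n(n+1)/2 = 55.)
Step 4: Test statistic W = min(W+, W-) = 27.5.
Step 5: Ties in |d|, so use the tie-corrected normal approximation.
        E[W] = n(n+1)/4 = 10*11/4 = 27.5.
        Tie groups: |d|=4 (t=2), |d|=5 (t=4); sum(t^3 - t) = 66.
        Var[W] = n(n+1)(2n+1)/24 - sum(t^3-t)/48 = 2310/24 - 66/48 = 94.875.
        z = (W - E[W]) / sqrt(Var[W]) = (27.5 - 27.5) / 9.7404 = 0.0000.
        Two-sided p = 2*Phi(z) = 1.000000.
Step 6: alpha = 0.1. fail to reject H0.

W+ = 27.5, W- = 27.5, W = min = 27.5, p = 1.000000, fail to reject H0.


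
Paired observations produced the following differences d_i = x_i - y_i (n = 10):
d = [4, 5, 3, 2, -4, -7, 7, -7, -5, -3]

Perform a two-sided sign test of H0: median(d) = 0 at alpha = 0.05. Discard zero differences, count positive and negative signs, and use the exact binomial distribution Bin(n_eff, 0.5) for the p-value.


Step 1: Discard zero differences. Original n = 10; n_eff = number of nonzero differences = 10.
Nonzero differences (with sign): +4, +5, +3, +2, -4, -7, +7, -7, -5, -3
Step 2: Count signs: positive = 5, negative = 5.
Step 3: Under H0: P(positive) = 0.5, so the number of positives S ~ Bin(10, 0.5).
Step 4: Two-sided exact p-value = sum of Bin(10,0.5) probabilities at or below the observed probability = 1.000000.
Step 5: alpha = 0.05. fail to reject H0.

n_eff = 10, pos = 5, neg = 5, p = 1.000000, fail to reject H0.


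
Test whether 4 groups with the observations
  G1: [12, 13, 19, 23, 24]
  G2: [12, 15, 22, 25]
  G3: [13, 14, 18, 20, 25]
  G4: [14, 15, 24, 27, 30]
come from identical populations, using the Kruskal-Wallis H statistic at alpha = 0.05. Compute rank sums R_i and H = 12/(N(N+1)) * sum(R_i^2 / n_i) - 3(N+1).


Step 1: Combine all N = 19 observations and assign midranks.
sorted (value, group, rank): (12,G1,1.5), (12,G2,1.5), (13,G1,3.5), (13,G3,3.5), (14,G3,5.5), (14,G4,5.5), (15,G2,7.5), (15,G4,7.5), (18,G3,9), (19,G1,10), (20,G3,11), (22,G2,12), (23,G1,13), (24,G1,14.5), (24,G4,14.5), (25,G2,16.5), (25,G3,16.5), (27,G4,18), (30,G4,19)
Step 2: Sum ranks within each group.
R_1 = 42.5 (n_1 = 5)
R_2 = 37.5 (n_2 = 4)
R_3 = 45.5 (n_3 = 5)
R_4 = 64.5 (n_4 = 5)
Step 3: H = 12/(N(N+1)) * sum(R_i^2/n_i) - 3(N+1)
     = 12/(19*20) * (42.5^2/5 + 37.5^2/4 + 45.5^2/5 + 64.5^2/5) - 3*20
     = 0.031579 * 1958.91 - 60
     = 1.860395.
Step 4: Ties present; correction factor C = 1 - 36/(19^3 - 19) = 0.994737. Corrected H = 1.860395 / 0.994737 = 1.870238.
Step 5: Under H0, H ~ chi^2(3); p-value = 0.599771.
Step 6: alpha = 0.05. fail to reject H0.

H = 1.8702, df = 3, p = 0.599771, fail to reject H0.


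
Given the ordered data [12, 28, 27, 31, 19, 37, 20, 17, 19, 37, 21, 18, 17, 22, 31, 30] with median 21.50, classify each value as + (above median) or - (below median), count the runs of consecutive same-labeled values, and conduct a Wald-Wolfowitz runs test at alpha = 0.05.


Step 1: Compute median = 21.50; label A = above, B = below.
Labels in order: BAAABABBBABBBAAA  (n_A = 8, n_B = 8)
Step 2: Count runs R = 8.
Step 3: Under H0 (random ordering), E[R] = 2*n_A*n_B/(n_A+n_B) + 1 = 2*8*8/16 + 1 = 9.0000.
        Var[R] = 2*n_A*n_B*(2*n_A*n_B - n_A - n_B) / ((n_A+n_B)^2 * (n_A+n_B-1)) = 14336/3840 = 3.7333.
        SD[R] = 1.9322.
Step 4: Continuity-corrected z = (R + 0.5 - E[R]) / SD[R] = (8 + 0.5 - 9.0000) / 1.9322 = -0.2588.
Step 5: Two-sided p-value via normal approximation = 2*(1 - Phi(|z|)) = 0.795809.
Step 6: alpha = 0.05. fail to reject H0.

R = 8, z = -0.2588, p = 0.795809, fail to reject H0.


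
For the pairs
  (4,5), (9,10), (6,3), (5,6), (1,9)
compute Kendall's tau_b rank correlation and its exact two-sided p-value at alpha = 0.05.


Step 1: Enumerate the 10 unordered pairs (i,j) with i<j and classify each by sign(x_j-x_i) * sign(y_j-y_i).
  (1,2):dx=+5,dy=+5->C; (1,3):dx=+2,dy=-2->D; (1,4):dx=+1,dy=+1->C; (1,5):dx=-3,dy=+4->D
  (2,3):dx=-3,dy=-7->C; (2,4):dx=-4,dy=-4->C; (2,5):dx=-8,dy=-1->C; (3,4):dx=-1,dy=+3->D
  (3,5):dx=-5,dy=+6->D; (4,5):dx=-4,dy=+3->D
Step 2: C = 5, D = 5, total pairs = 10.
Step 3: tau = (C - D)/(n(n-1)/2) = (5 - 5)/10 = 0.000000.
Step 4: Exact two-sided p-value (enumerate n! = 120 permutations of y under H0): p = 1.000000.
Step 5: alpha = 0.05. fail to reject H0.

tau_b = 0.0000 (C=5, D=5), p = 1.000000, fail to reject H0.


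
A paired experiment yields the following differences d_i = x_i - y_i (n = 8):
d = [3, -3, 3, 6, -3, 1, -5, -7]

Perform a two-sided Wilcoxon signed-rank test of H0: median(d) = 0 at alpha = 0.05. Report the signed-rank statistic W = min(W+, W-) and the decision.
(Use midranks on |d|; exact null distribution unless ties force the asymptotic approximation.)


Step 1: Drop any zero differences (none here) and take |d_i|.
|d| = [3, 3, 3, 6, 3, 1, 5, 7]
Step 2: Midrank |d_i| (ties get averaged ranks).
ranks: |3|->3.5, |3|->3.5, |3|->3.5, |6|->7, |3|->3.5, |1|->1, |5|->6, |7|->8
Step 3: Attach original signs; sum ranks with positive sign and with negative sign.
W+ = 3.5 + 3.5 + 7 + 1 = 15
W- = 3.5 + 3.5 + 6 + 8 = 21
(Check: W+ + W- = 36 should equal n(n+1)/2 = 36.)
Step 4: Test statistic W = min(W+, W-) = 15.
Step 5: Ties in |d|, so use the tie-corrected normal approximation.
        E[W] = n(n+1)/4 = 8*9/4 = 18.
        Tie groups: |d|=3 (t=4); sum(t^3 - t) = 60.
        Var[W] = n(n+1)(2n+1)/24 - sum(t^3-t)/48 = 1224/24 - 60/48 = 49.75.
        z = (W - E[W]) / sqrt(Var[W]) = (15 - 18) / 7.0534 = -0.4253.
        Two-sided p = 2*Phi(z) = 0.670597.
Step 6: alpha = 0.05. fail to reject H0.

W+ = 15, W- = 21, W = min = 15, p = 0.670597, fail to reject H0.


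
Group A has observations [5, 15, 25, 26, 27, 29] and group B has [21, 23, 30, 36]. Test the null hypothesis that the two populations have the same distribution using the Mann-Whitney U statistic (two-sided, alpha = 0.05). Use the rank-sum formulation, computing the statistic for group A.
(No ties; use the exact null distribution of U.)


Step 1: Combine and sort all 10 observations; assign midranks.
sorted (value, group): (5,X), (15,X), (21,Y), (23,Y), (25,X), (26,X), (27,X), (29,X), (30,Y), (36,Y)
ranks: 5->1, 15->2, 21->3, 23->4, 25->5, 26->6, 27->7, 29->8, 30->9, 36->10
Step 2: Rank sum for X: R1 = 1 + 2 + 5 + 6 + 7 + 8 = 29.
Step 3: U_X = R1 - n1(n1+1)/2 = 29 - 6*7/2 = 29 - 21 = 8.
       U_Y = n1*n2 - U_X = 24 - 8 = 16.
Step 4: No ties, so the exact null distribution of U (based on enumerating the C(10,6) = 210 equally likely rank assignments) gives the two-sided p-value.
Step 5: p-value = 0.476190; compare to alpha = 0.05. fail to reject H0.

U_X = 8, p = 0.476190, fail to reject H0 at alpha = 0.05.


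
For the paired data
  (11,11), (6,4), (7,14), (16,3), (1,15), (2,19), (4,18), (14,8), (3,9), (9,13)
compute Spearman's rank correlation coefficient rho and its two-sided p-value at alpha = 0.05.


Step 1: Rank x and y separately (midranks; no ties here).
rank(x): 11->8, 6->5, 7->6, 16->10, 1->1, 2->2, 4->4, 14->9, 3->3, 9->7
rank(y): 11->5, 4->2, 14->7, 3->1, 15->8, 19->10, 18->9, 8->3, 9->4, 13->6
Step 2: d_i = R_x(i) - R_y(i); compute d_i^2.
  (8-5)^2=9, (5-2)^2=9, (6-7)^2=1, (10-1)^2=81, (1-8)^2=49, (2-10)^2=64, (4-9)^2=25, (9-3)^2=36, (3-4)^2=1, (7-6)^2=1
sum(d^2) = 276.
Step 3: rho = 1 - 6*276 / (10*(10^2 - 1)) = 1 - 1656/990 = -0.672727.
Step 4: Under H0, t = rho * sqrt((n-2)/(1-rho^2)) = -2.5717 ~ t(8).
Step 5: Two-sided p-value from the t-distribution with 8 df = 0.033041.
Step 6: alpha = 0.05. reject H0.

rho = -0.6727, p = 0.033041, reject H0 at alpha = 0.05.


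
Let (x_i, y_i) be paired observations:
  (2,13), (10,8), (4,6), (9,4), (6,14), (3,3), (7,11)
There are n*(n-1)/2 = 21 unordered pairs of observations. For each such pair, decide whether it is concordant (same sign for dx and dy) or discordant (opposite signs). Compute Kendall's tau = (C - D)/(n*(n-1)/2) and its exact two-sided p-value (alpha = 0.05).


Step 1: Enumerate the 21 unordered pairs (i,j) with i<j and classify each by sign(x_j-x_i) * sign(y_j-y_i).
  (1,2):dx=+8,dy=-5->D; (1,3):dx=+2,dy=-7->D; (1,4):dx=+7,dy=-9->D; (1,5):dx=+4,dy=+1->C
  (1,6):dx=+1,dy=-10->D; (1,7):dx=+5,dy=-2->D; (2,3):dx=-6,dy=-2->C; (2,4):dx=-1,dy=-4->C
  (2,5):dx=-4,dy=+6->D; (2,6):dx=-7,dy=-5->C; (2,7):dx=-3,dy=+3->D; (3,4):dx=+5,dy=-2->D
  (3,5):dx=+2,dy=+8->C; (3,6):dx=-1,dy=-3->C; (3,7):dx=+3,dy=+5->C; (4,5):dx=-3,dy=+10->D
  (4,6):dx=-6,dy=-1->C; (4,7):dx=-2,dy=+7->D; (5,6):dx=-3,dy=-11->C; (5,7):dx=+1,dy=-3->D
  (6,7):dx=+4,dy=+8->C
Step 2: C = 10, D = 11, total pairs = 21.
Step 3: tau = (C - D)/(n(n-1)/2) = (10 - 11)/21 = -0.047619.
Step 4: Exact two-sided p-value (enumerate n! = 5040 permutations of y under H0): p = 1.000000.
Step 5: alpha = 0.05. fail to reject H0.

tau_b = -0.0476 (C=10, D=11), p = 1.000000, fail to reject H0.


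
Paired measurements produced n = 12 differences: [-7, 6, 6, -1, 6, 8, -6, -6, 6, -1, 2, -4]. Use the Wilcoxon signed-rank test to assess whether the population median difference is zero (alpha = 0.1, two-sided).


Step 1: Drop any zero differences (none here) and take |d_i|.
|d| = [7, 6, 6, 1, 6, 8, 6, 6, 6, 1, 2, 4]
Step 2: Midrank |d_i| (ties get averaged ranks).
ranks: |7|->11, |6|->7.5, |6|->7.5, |1|->1.5, |6|->7.5, |8|->12, |6|->7.5, |6|->7.5, |6|->7.5, |1|->1.5, |2|->3, |4|->4
Step 3: Attach original signs; sum ranks with positive sign and with negative sign.
W+ = 7.5 + 7.5 + 7.5 + 12 + 7.5 + 3 = 45
W- = 11 + 1.5 + 7.5 + 7.5 + 1.5 + 4 = 33
(Check: W+ + W- = 78 should equal n(n+1)/2 = 78.)
Step 4: Test statistic W = min(W+, W-) = 33.
Step 5: Ties in |d|, so use the tie-corrected normal approximation.
        E[W] = n(n+1)/4 = 12*13/4 = 39.
        Tie groups: |d|=1 (t=2), |d|=6 (t=6); sum(t^3 - t) = 216.
        Var[W] = n(n+1)(2n+1)/24 - sum(t^3-t)/48 = 3900/24 - 216/48 = 158.
        z = (W - E[W]) / sqrt(Var[W]) = (33 - 39) / 12.5698 = -0.4773.
        Two-sided p = 2*Phi(z) = 0.633124.
Step 6: alpha = 0.1. fail to reject H0.

W+ = 45, W- = 33, W = min = 33, p = 0.633124, fail to reject H0.


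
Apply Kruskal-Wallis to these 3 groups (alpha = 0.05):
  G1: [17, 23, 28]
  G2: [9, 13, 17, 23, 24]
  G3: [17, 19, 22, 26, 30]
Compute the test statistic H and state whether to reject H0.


Step 1: Combine all N = 13 observations and assign midranks.
sorted (value, group, rank): (9,G2,1), (13,G2,2), (17,G1,4), (17,G2,4), (17,G3,4), (19,G3,6), (22,G3,7), (23,G1,8.5), (23,G2,8.5), (24,G2,10), (26,G3,11), (28,G1,12), (30,G3,13)
Step 2: Sum ranks within each group.
R_1 = 24.5 (n_1 = 3)
R_2 = 25.5 (n_2 = 5)
R_3 = 41 (n_3 = 5)
Step 3: H = 12/(N(N+1)) * sum(R_i^2/n_i) - 3(N+1)
     = 12/(13*14) * (24.5^2/3 + 25.5^2/5 + 41^2/5) - 3*14
     = 0.065934 * 666.333 - 42
     = 1.934066.
Step 4: Ties present; correction factor C = 1 - 30/(13^3 - 13) = 0.986264. Corrected H = 1.934066 / 0.986264 = 1.961003.
Step 5: Under H0, H ~ chi^2(2); p-value = 0.375123.
Step 6: alpha = 0.05. fail to reject H0.

H = 1.9610, df = 2, p = 0.375123, fail to reject H0.


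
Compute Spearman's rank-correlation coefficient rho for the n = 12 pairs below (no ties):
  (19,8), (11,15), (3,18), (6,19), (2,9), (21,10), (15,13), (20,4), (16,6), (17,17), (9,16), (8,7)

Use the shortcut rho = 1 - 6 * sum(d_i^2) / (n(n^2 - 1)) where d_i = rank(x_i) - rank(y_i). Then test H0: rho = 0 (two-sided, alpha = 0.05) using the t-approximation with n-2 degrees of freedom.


Step 1: Rank x and y separately (midranks; no ties here).
rank(x): 19->10, 11->6, 3->2, 6->3, 2->1, 21->12, 15->7, 20->11, 16->8, 17->9, 9->5, 8->4
rank(y): 8->4, 15->8, 18->11, 19->12, 9->5, 10->6, 13->7, 4->1, 6->2, 17->10, 16->9, 7->3
Step 2: d_i = R_x(i) - R_y(i); compute d_i^2.
  (10-4)^2=36, (6-8)^2=4, (2-11)^2=81, (3-12)^2=81, (1-5)^2=16, (12-6)^2=36, (7-7)^2=0, (11-1)^2=100, (8-2)^2=36, (9-10)^2=1, (5-9)^2=16, (4-3)^2=1
sum(d^2) = 408.
Step 3: rho = 1 - 6*408 / (12*(12^2 - 1)) = 1 - 2448/1716 = -0.426573.
Step 4: Under H0, t = rho * sqrt((n-2)/(1-rho^2)) = -1.4914 ~ t(10).
Step 5: Two-sided p-value from the t-distribution with 10 df = 0.166700.
Step 6: alpha = 0.05. fail to reject H0.

rho = -0.4266, p = 0.166700, fail to reject H0 at alpha = 0.05.


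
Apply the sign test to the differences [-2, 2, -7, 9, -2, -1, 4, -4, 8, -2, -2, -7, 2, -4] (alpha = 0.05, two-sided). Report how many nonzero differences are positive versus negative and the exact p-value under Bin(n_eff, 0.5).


Step 1: Discard zero differences. Original n = 14; n_eff = number of nonzero differences = 14.
Nonzero differences (with sign): -2, +2, -7, +9, -2, -1, +4, -4, +8, -2, -2, -7, +2, -4
Step 2: Count signs: positive = 5, negative = 9.
Step 3: Under H0: P(positive) = 0.5, so the number of positives S ~ Bin(14, 0.5).
Step 4: Two-sided exact p-value = sum of Bin(14,0.5) probabilities at or below the observed probability = 0.423950.
Step 5: alpha = 0.05. fail to reject H0.

n_eff = 14, pos = 5, neg = 9, p = 0.423950, fail to reject H0.


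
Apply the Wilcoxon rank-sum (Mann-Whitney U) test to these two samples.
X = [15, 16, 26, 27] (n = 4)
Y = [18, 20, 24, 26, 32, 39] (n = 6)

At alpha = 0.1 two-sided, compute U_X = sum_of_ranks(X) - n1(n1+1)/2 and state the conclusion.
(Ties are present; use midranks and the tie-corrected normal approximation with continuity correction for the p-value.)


Step 1: Combine and sort all 10 observations; assign midranks.
sorted (value, group): (15,X), (16,X), (18,Y), (20,Y), (24,Y), (26,X), (26,Y), (27,X), (32,Y), (39,Y)
ranks: 15->1, 16->2, 18->3, 20->4, 24->5, 26->6.5, 26->6.5, 27->8, 32->9, 39->10
Step 2: Rank sum for X: R1 = 1 + 2 + 6.5 + 8 = 17.5.
Step 3: U_X = R1 - n1(n1+1)/2 = 17.5 - 4*5/2 = 17.5 - 10 = 7.5.
       U_Y = n1*n2 - U_X = 24 - 7.5 = 16.5.
Step 4: Ties are present, so use the tie-corrected normal approximation (with continuity correction) for the p-value.
Step 5: p-value = 0.392330; compare to alpha = 0.1. fail to reject H0.

U_X = 7.5, p = 0.392330, fail to reject H0 at alpha = 0.1.


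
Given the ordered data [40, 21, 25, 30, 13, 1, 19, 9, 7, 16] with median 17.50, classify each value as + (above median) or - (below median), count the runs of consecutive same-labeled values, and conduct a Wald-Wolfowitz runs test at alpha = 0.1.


Step 1: Compute median = 17.50; label A = above, B = below.
Labels in order: AAAABBABBB  (n_A = 5, n_B = 5)
Step 2: Count runs R = 4.
Step 3: Under H0 (random ordering), E[R] = 2*n_A*n_B/(n_A+n_B) + 1 = 2*5*5/10 + 1 = 6.0000.
        Var[R] = 2*n_A*n_B*(2*n_A*n_B - n_A - n_B) / ((n_A+n_B)^2 * (n_A+n_B-1)) = 2000/900 = 2.2222.
        SD[R] = 1.4907.
Step 4: Continuity-corrected z = (R + 0.5 - E[R]) / SD[R] = (4 + 0.5 - 6.0000) / 1.4907 = -1.0062.
Step 5: Two-sided p-value via normal approximation = 2*(1 - Phi(|z|)) = 0.314305.
Step 6: alpha = 0.1. fail to reject H0.

R = 4, z = -1.0062, p = 0.314305, fail to reject H0.


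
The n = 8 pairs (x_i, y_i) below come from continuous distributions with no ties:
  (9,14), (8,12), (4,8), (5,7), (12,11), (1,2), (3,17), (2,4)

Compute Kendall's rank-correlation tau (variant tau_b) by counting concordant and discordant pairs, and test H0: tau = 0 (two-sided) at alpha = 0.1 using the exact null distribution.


Step 1: Enumerate the 28 unordered pairs (i,j) with i<j and classify each by sign(x_j-x_i) * sign(y_j-y_i).
  (1,2):dx=-1,dy=-2->C; (1,3):dx=-5,dy=-6->C; (1,4):dx=-4,dy=-7->C; (1,5):dx=+3,dy=-3->D
  (1,6):dx=-8,dy=-12->C; (1,7):dx=-6,dy=+3->D; (1,8):dx=-7,dy=-10->C; (2,3):dx=-4,dy=-4->C
  (2,4):dx=-3,dy=-5->C; (2,5):dx=+4,dy=-1->D; (2,6):dx=-7,dy=-10->C; (2,7):dx=-5,dy=+5->D
  (2,8):dx=-6,dy=-8->C; (3,4):dx=+1,dy=-1->D; (3,5):dx=+8,dy=+3->C; (3,6):dx=-3,dy=-6->C
  (3,7):dx=-1,dy=+9->D; (3,8):dx=-2,dy=-4->C; (4,5):dx=+7,dy=+4->C; (4,6):dx=-4,dy=-5->C
  (4,7):dx=-2,dy=+10->D; (4,8):dx=-3,dy=-3->C; (5,6):dx=-11,dy=-9->C; (5,7):dx=-9,dy=+6->D
  (5,8):dx=-10,dy=-7->C; (6,7):dx=+2,dy=+15->C; (6,8):dx=+1,dy=+2->C; (7,8):dx=-1,dy=-13->C
Step 2: C = 20, D = 8, total pairs = 28.
Step 3: tau = (C - D)/(n(n-1)/2) = (20 - 8)/28 = 0.428571.
Step 4: Exact two-sided p-value (enumerate n! = 40320 permutations of y under H0): p = 0.178869.
Step 5: alpha = 0.1. fail to reject H0.

tau_b = 0.4286 (C=20, D=8), p = 0.178869, fail to reject H0.


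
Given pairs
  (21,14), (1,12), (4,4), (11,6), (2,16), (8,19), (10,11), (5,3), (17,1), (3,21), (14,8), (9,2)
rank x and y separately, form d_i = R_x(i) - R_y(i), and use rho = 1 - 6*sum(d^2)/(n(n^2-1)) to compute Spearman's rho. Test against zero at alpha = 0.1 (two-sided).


Step 1: Rank x and y separately (midranks; no ties here).
rank(x): 21->12, 1->1, 4->4, 11->9, 2->2, 8->6, 10->8, 5->5, 17->11, 3->3, 14->10, 9->7
rank(y): 14->9, 12->8, 4->4, 6->5, 16->10, 19->11, 11->7, 3->3, 1->1, 21->12, 8->6, 2->2
Step 2: d_i = R_x(i) - R_y(i); compute d_i^2.
  (12-9)^2=9, (1-8)^2=49, (4-4)^2=0, (9-5)^2=16, (2-10)^2=64, (6-11)^2=25, (8-7)^2=1, (5-3)^2=4, (11-1)^2=100, (3-12)^2=81, (10-6)^2=16, (7-2)^2=25
sum(d^2) = 390.
Step 3: rho = 1 - 6*390 / (12*(12^2 - 1)) = 1 - 2340/1716 = -0.363636.
Step 4: Under H0, t = rho * sqrt((n-2)/(1-rho^2)) = -1.2344 ~ t(10).
Step 5: Two-sided p-value from the t-distribution with 10 df = 0.245265.
Step 6: alpha = 0.1. fail to reject H0.

rho = -0.3636, p = 0.245265, fail to reject H0 at alpha = 0.1.


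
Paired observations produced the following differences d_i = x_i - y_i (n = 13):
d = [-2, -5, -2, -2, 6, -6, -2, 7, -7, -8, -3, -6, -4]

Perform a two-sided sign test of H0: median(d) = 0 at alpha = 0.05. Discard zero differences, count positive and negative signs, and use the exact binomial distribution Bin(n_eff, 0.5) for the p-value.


Step 1: Discard zero differences. Original n = 13; n_eff = number of nonzero differences = 13.
Nonzero differences (with sign): -2, -5, -2, -2, +6, -6, -2, +7, -7, -8, -3, -6, -4
Step 2: Count signs: positive = 2, negative = 11.
Step 3: Under H0: P(positive) = 0.5, so the number of positives S ~ Bin(13, 0.5).
Step 4: Two-sided exact p-value = sum of Bin(13,0.5) probabilities at or below the observed probability = 0.022461.
Step 5: alpha = 0.05. reject H0.

n_eff = 13, pos = 2, neg = 11, p = 0.022461, reject H0.


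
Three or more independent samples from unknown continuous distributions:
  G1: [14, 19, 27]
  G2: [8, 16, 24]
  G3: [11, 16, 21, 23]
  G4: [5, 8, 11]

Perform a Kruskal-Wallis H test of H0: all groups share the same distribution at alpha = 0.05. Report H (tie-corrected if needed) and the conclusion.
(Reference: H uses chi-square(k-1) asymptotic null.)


Step 1: Combine all N = 13 observations and assign midranks.
sorted (value, group, rank): (5,G4,1), (8,G2,2.5), (8,G4,2.5), (11,G3,4.5), (11,G4,4.5), (14,G1,6), (16,G2,7.5), (16,G3,7.5), (19,G1,9), (21,G3,10), (23,G3,11), (24,G2,12), (27,G1,13)
Step 2: Sum ranks within each group.
R_1 = 28 (n_1 = 3)
R_2 = 22 (n_2 = 3)
R_3 = 33 (n_3 = 4)
R_4 = 8 (n_4 = 3)
Step 3: H = 12/(N(N+1)) * sum(R_i^2/n_i) - 3(N+1)
     = 12/(13*14) * (28^2/3 + 22^2/3 + 33^2/4 + 8^2/3) - 3*14
     = 0.065934 * 716.25 - 42
     = 5.225275.
Step 4: Ties present; correction factor C = 1 - 18/(13^3 - 13) = 0.991758. Corrected H = 5.225275 / 0.991758 = 5.268698.
Step 5: Under H0, H ~ chi^2(3); p-value = 0.153146.
Step 6: alpha = 0.05. fail to reject H0.

H = 5.2687, df = 3, p = 0.153146, fail to reject H0.


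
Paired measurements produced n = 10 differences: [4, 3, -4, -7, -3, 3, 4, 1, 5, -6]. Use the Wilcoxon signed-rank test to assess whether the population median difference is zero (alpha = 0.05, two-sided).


Step 1: Drop any zero differences (none here) and take |d_i|.
|d| = [4, 3, 4, 7, 3, 3, 4, 1, 5, 6]
Step 2: Midrank |d_i| (ties get averaged ranks).
ranks: |4|->6, |3|->3, |4|->6, |7|->10, |3|->3, |3|->3, |4|->6, |1|->1, |5|->8, |6|->9
Step 3: Attach original signs; sum ranks with positive sign and with negative sign.
W+ = 6 + 3 + 3 + 6 + 1 + 8 = 27
W- = 6 + 10 + 3 + 9 = 28
(Check: W+ + W- = 55 should equal n(n+1)/2 = 55.)
Step 4: Test statistic W = min(W+, W-) = 27.
Step 5: Ties in |d|, so use the tie-corrected normal approximation.
        E[W] = n(n+1)/4 = 10*11/4 = 27.5.
        Tie groups: |d|=3 (t=3), |d|=4 (t=3); sum(t^3 - t) = 48.
        Var[W] = n(n+1)(2n+1)/24 - sum(t^3-t)/48 = 2310/24 - 48/48 = 95.25.
        z = (W - E[W]) / sqrt(Var[W]) = (27 - 27.5) / 9.7596 = -0.0512.
        Two-sided p = 2*Phi(z) = 0.959141.
Step 6: alpha = 0.05. fail to reject H0.

W+ = 27, W- = 28, W = min = 27, p = 0.959141, fail to reject H0.


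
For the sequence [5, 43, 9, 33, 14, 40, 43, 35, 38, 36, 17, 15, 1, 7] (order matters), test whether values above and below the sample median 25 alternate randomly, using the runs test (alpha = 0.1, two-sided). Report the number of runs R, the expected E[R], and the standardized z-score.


Step 1: Compute median = 25; label A = above, B = below.
Labels in order: BABABAAAAABBBB  (n_A = 7, n_B = 7)
Step 2: Count runs R = 7.
Step 3: Under H0 (random ordering), E[R] = 2*n_A*n_B/(n_A+n_B) + 1 = 2*7*7/14 + 1 = 8.0000.
        Var[R] = 2*n_A*n_B*(2*n_A*n_B - n_A - n_B) / ((n_A+n_B)^2 * (n_A+n_B-1)) = 8232/2548 = 3.2308.
        SD[R] = 1.7974.
Step 4: Continuity-corrected z = (R + 0.5 - E[R]) / SD[R] = (7 + 0.5 - 8.0000) / 1.7974 = -0.2782.
Step 5: Two-sided p-value via normal approximation = 2*(1 - Phi(|z|)) = 0.780879.
Step 6: alpha = 0.1. fail to reject H0.

R = 7, z = -0.2782, p = 0.780879, fail to reject H0.


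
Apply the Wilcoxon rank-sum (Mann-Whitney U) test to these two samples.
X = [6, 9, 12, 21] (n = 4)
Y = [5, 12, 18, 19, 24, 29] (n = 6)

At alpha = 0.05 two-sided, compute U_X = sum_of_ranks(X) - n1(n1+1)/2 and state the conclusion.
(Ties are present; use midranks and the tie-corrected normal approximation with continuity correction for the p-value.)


Step 1: Combine and sort all 10 observations; assign midranks.
sorted (value, group): (5,Y), (6,X), (9,X), (12,X), (12,Y), (18,Y), (19,Y), (21,X), (24,Y), (29,Y)
ranks: 5->1, 6->2, 9->3, 12->4.5, 12->4.5, 18->6, 19->7, 21->8, 24->9, 29->10
Step 2: Rank sum for X: R1 = 2 + 3 + 4.5 + 8 = 17.5.
Step 3: U_X = R1 - n1(n1+1)/2 = 17.5 - 4*5/2 = 17.5 - 10 = 7.5.
       U_Y = n1*n2 - U_X = 24 - 7.5 = 16.5.
Step 4: Ties are present, so use the tie-corrected normal approximation (with continuity correction) for the p-value.
Step 5: p-value = 0.392330; compare to alpha = 0.05. fail to reject H0.

U_X = 7.5, p = 0.392330, fail to reject H0 at alpha = 0.05.


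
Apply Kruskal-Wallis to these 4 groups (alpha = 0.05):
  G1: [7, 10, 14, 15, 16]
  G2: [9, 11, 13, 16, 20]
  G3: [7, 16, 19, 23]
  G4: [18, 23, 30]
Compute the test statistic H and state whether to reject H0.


Step 1: Combine all N = 17 observations and assign midranks.
sorted (value, group, rank): (7,G1,1.5), (7,G3,1.5), (9,G2,3), (10,G1,4), (11,G2,5), (13,G2,6), (14,G1,7), (15,G1,8), (16,G1,10), (16,G2,10), (16,G3,10), (18,G4,12), (19,G3,13), (20,G2,14), (23,G3,15.5), (23,G4,15.5), (30,G4,17)
Step 2: Sum ranks within each group.
R_1 = 30.5 (n_1 = 5)
R_2 = 38 (n_2 = 5)
R_3 = 40 (n_3 = 4)
R_4 = 44.5 (n_4 = 3)
Step 3: H = 12/(N(N+1)) * sum(R_i^2/n_i) - 3(N+1)
     = 12/(17*18) * (30.5^2/5 + 38^2/5 + 40^2/4 + 44.5^2/3) - 3*18
     = 0.039216 * 1534.93 - 54
     = 6.193464.
Step 4: Ties present; correction factor C = 1 - 36/(17^3 - 17) = 0.992647. Corrected H = 6.193464 / 0.992647 = 6.239342.
Step 5: Under H0, H ~ chi^2(3); p-value = 0.100529.
Step 6: alpha = 0.05. fail to reject H0.

H = 6.2393, df = 3, p = 0.100529, fail to reject H0.


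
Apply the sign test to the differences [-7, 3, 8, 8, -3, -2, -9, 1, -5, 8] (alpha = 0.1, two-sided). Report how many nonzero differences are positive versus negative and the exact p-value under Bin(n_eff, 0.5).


Step 1: Discard zero differences. Original n = 10; n_eff = number of nonzero differences = 10.
Nonzero differences (with sign): -7, +3, +8, +8, -3, -2, -9, +1, -5, +8
Step 2: Count signs: positive = 5, negative = 5.
Step 3: Under H0: P(positive) = 0.5, so the number of positives S ~ Bin(10, 0.5).
Step 4: Two-sided exact p-value = sum of Bin(10,0.5) probabilities at or below the observed probability = 1.000000.
Step 5: alpha = 0.1. fail to reject H0.

n_eff = 10, pos = 5, neg = 5, p = 1.000000, fail to reject H0.


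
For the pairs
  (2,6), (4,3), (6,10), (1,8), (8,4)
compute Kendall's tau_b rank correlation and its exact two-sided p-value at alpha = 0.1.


Step 1: Enumerate the 10 unordered pairs (i,j) with i<j and classify each by sign(x_j-x_i) * sign(y_j-y_i).
  (1,2):dx=+2,dy=-3->D; (1,3):dx=+4,dy=+4->C; (1,4):dx=-1,dy=+2->D; (1,5):dx=+6,dy=-2->D
  (2,3):dx=+2,dy=+7->C; (2,4):dx=-3,dy=+5->D; (2,5):dx=+4,dy=+1->C; (3,4):dx=-5,dy=-2->C
  (3,5):dx=+2,dy=-6->D; (4,5):dx=+7,dy=-4->D
Step 2: C = 4, D = 6, total pairs = 10.
Step 3: tau = (C - D)/(n(n-1)/2) = (4 - 6)/10 = -0.200000.
Step 4: Exact two-sided p-value (enumerate n! = 120 permutations of y under H0): p = 0.816667.
Step 5: alpha = 0.1. fail to reject H0.

tau_b = -0.2000 (C=4, D=6), p = 0.816667, fail to reject H0.


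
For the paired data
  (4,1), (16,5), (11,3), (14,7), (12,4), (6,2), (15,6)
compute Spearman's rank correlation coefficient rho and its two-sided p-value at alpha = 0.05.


Step 1: Rank x and y separately (midranks; no ties here).
rank(x): 4->1, 16->7, 11->3, 14->5, 12->4, 6->2, 15->6
rank(y): 1->1, 5->5, 3->3, 7->7, 4->4, 2->2, 6->6
Step 2: d_i = R_x(i) - R_y(i); compute d_i^2.
  (1-1)^2=0, (7-5)^2=4, (3-3)^2=0, (5-7)^2=4, (4-4)^2=0, (2-2)^2=0, (6-6)^2=0
sum(d^2) = 8.
Step 3: rho = 1 - 6*8 / (7*(7^2 - 1)) = 1 - 48/336 = 0.857143.
Step 4: Under H0, t = rho * sqrt((n-2)/(1-rho^2)) = 3.7210 ~ t(5).
Step 5: Two-sided p-value from the t-distribution with 5 df = 0.013697.
Step 6: alpha = 0.05. reject H0.

rho = 0.8571, p = 0.013697, reject H0 at alpha = 0.05.


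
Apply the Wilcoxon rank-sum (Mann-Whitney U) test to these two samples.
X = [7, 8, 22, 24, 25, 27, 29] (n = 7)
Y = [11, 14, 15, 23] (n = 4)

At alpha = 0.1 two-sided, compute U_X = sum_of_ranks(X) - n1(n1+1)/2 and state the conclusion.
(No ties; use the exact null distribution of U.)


Step 1: Combine and sort all 11 observations; assign midranks.
sorted (value, group): (7,X), (8,X), (11,Y), (14,Y), (15,Y), (22,X), (23,Y), (24,X), (25,X), (27,X), (29,X)
ranks: 7->1, 8->2, 11->3, 14->4, 15->5, 22->6, 23->7, 24->8, 25->9, 27->10, 29->11
Step 2: Rank sum for X: R1 = 1 + 2 + 6 + 8 + 9 + 10 + 11 = 47.
Step 3: U_X = R1 - n1(n1+1)/2 = 47 - 7*8/2 = 47 - 28 = 19.
       U_Y = n1*n2 - U_X = 28 - 19 = 9.
Step 4: No ties, so the exact null distribution of U (based on enumerating the C(11,7) = 330 equally likely rank assignments) gives the two-sided p-value.
Step 5: p-value = 0.412121; compare to alpha = 0.1. fail to reject H0.

U_X = 19, p = 0.412121, fail to reject H0 at alpha = 0.1.


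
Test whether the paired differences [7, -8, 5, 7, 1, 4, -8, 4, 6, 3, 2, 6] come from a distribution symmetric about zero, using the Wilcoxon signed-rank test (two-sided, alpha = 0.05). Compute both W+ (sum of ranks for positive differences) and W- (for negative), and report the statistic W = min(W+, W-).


Step 1: Drop any zero differences (none here) and take |d_i|.
|d| = [7, 8, 5, 7, 1, 4, 8, 4, 6, 3, 2, 6]
Step 2: Midrank |d_i| (ties get averaged ranks).
ranks: |7|->9.5, |8|->11.5, |5|->6, |7|->9.5, |1|->1, |4|->4.5, |8|->11.5, |4|->4.5, |6|->7.5, |3|->3, |2|->2, |6|->7.5
Step 3: Attach original signs; sum ranks with positive sign and with negative sign.
W+ = 9.5 + 6 + 9.5 + 1 + 4.5 + 4.5 + 7.5 + 3 + 2 + 7.5 = 55
W- = 11.5 + 11.5 = 23
(Check: W+ + W- = 78 should equal n(n+1)/2 = 78.)
Step 4: Test statistic W = min(W+, W-) = 23.
Step 5: Ties in |d|, so use the tie-corrected normal approximation.
        E[W] = n(n+1)/4 = 12*13/4 = 39.
        Tie groups: |d|=4 (t=2), |d|=6 (t=2), |d|=7 (t=2), |d|=8 (t=2); sum(t^3 - t) = 24.
        Var[W] = n(n+1)(2n+1)/24 - sum(t^3-t)/48 = 3900/24 - 24/48 = 162.
        z = (W - E[W]) / sqrt(Var[W]) = (23 - 39) / 12.7279 = -1.2571.
        Two-sided p = 2*Phi(z) = 0.208725.
Step 6: alpha = 0.05. fail to reject H0.

W+ = 55, W- = 23, W = min = 23, p = 0.208725, fail to reject H0.


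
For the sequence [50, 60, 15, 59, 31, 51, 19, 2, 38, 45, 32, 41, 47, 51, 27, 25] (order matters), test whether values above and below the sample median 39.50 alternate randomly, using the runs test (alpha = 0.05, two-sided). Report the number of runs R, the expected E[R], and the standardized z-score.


Step 1: Compute median = 39.50; label A = above, B = below.
Labels in order: AABABABBBABAAABB  (n_A = 8, n_B = 8)
Step 2: Count runs R = 10.
Step 3: Under H0 (random ordering), E[R] = 2*n_A*n_B/(n_A+n_B) + 1 = 2*8*8/16 + 1 = 9.0000.
        Var[R] = 2*n_A*n_B*(2*n_A*n_B - n_A - n_B) / ((n_A+n_B)^2 * (n_A+n_B-1)) = 14336/3840 = 3.7333.
        SD[R] = 1.9322.
Step 4: Continuity-corrected z = (R - 0.5 - E[R]) / SD[R] = (10 - 0.5 - 9.0000) / 1.9322 = 0.2588.
Step 5: Two-sided p-value via normal approximation = 2*(1 - Phi(|z|)) = 0.795809.
Step 6: alpha = 0.05. fail to reject H0.

R = 10, z = 0.2588, p = 0.795809, fail to reject H0.


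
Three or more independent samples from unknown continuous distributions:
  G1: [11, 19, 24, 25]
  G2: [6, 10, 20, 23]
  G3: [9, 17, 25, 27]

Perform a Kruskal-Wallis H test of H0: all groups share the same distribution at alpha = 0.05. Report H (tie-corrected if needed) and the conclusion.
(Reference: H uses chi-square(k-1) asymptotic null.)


Step 1: Combine all N = 12 observations and assign midranks.
sorted (value, group, rank): (6,G2,1), (9,G3,2), (10,G2,3), (11,G1,4), (17,G3,5), (19,G1,6), (20,G2,7), (23,G2,8), (24,G1,9), (25,G1,10.5), (25,G3,10.5), (27,G3,12)
Step 2: Sum ranks within each group.
R_1 = 29.5 (n_1 = 4)
R_2 = 19 (n_2 = 4)
R_3 = 29.5 (n_3 = 4)
Step 3: H = 12/(N(N+1)) * sum(R_i^2/n_i) - 3(N+1)
     = 12/(12*13) * (29.5^2/4 + 19^2/4 + 29.5^2/4) - 3*13
     = 0.076923 * 525.375 - 39
     = 1.413462.
Step 4: Ties present; correction factor C = 1 - 6/(12^3 - 12) = 0.996503. Corrected H = 1.413462 / 0.996503 = 1.418421.
Step 5: Under H0, H ~ chi^2(2); p-value = 0.492032.
Step 6: alpha = 0.05. fail to reject H0.

H = 1.4184, df = 2, p = 0.492032, fail to reject H0.


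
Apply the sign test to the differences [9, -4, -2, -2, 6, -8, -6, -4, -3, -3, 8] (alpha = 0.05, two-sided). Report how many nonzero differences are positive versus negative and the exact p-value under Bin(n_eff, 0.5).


Step 1: Discard zero differences. Original n = 11; n_eff = number of nonzero differences = 11.
Nonzero differences (with sign): +9, -4, -2, -2, +6, -8, -6, -4, -3, -3, +8
Step 2: Count signs: positive = 3, negative = 8.
Step 3: Under H0: P(positive) = 0.5, so the number of positives S ~ Bin(11, 0.5).
Step 4: Two-sided exact p-value = sum of Bin(11,0.5) probabilities at or below the observed probability = 0.226562.
Step 5: alpha = 0.05. fail to reject H0.

n_eff = 11, pos = 3, neg = 8, p = 0.226562, fail to reject H0.


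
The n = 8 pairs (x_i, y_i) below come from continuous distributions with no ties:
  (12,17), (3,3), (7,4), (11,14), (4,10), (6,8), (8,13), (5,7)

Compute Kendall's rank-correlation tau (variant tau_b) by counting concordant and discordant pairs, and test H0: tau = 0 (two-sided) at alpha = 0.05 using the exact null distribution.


Step 1: Enumerate the 28 unordered pairs (i,j) with i<j and classify each by sign(x_j-x_i) * sign(y_j-y_i).
  (1,2):dx=-9,dy=-14->C; (1,3):dx=-5,dy=-13->C; (1,4):dx=-1,dy=-3->C; (1,5):dx=-8,dy=-7->C
  (1,6):dx=-6,dy=-9->C; (1,7):dx=-4,dy=-4->C; (1,8):dx=-7,dy=-10->C; (2,3):dx=+4,dy=+1->C
  (2,4):dx=+8,dy=+11->C; (2,5):dx=+1,dy=+7->C; (2,6):dx=+3,dy=+5->C; (2,7):dx=+5,dy=+10->C
  (2,8):dx=+2,dy=+4->C; (3,4):dx=+4,dy=+10->C; (3,5):dx=-3,dy=+6->D; (3,6):dx=-1,dy=+4->D
  (3,7):dx=+1,dy=+9->C; (3,8):dx=-2,dy=+3->D; (4,5):dx=-7,dy=-4->C; (4,6):dx=-5,dy=-6->C
  (4,7):dx=-3,dy=-1->C; (4,8):dx=-6,dy=-7->C; (5,6):dx=+2,dy=-2->D; (5,7):dx=+4,dy=+3->C
  (5,8):dx=+1,dy=-3->D; (6,7):dx=+2,dy=+5->C; (6,8):dx=-1,dy=-1->C; (7,8):dx=-3,dy=-6->C
Step 2: C = 23, D = 5, total pairs = 28.
Step 3: tau = (C - D)/(n(n-1)/2) = (23 - 5)/28 = 0.642857.
Step 4: Exact two-sided p-value (enumerate n! = 40320 permutations of y under H0): p = 0.031151.
Step 5: alpha = 0.05. reject H0.

tau_b = 0.6429 (C=23, D=5), p = 0.031151, reject H0.


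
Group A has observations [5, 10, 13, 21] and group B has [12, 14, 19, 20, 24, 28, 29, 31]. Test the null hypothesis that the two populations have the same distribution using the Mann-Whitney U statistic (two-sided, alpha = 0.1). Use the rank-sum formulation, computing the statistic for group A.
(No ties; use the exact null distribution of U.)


Step 1: Combine and sort all 12 observations; assign midranks.
sorted (value, group): (5,X), (10,X), (12,Y), (13,X), (14,Y), (19,Y), (20,Y), (21,X), (24,Y), (28,Y), (29,Y), (31,Y)
ranks: 5->1, 10->2, 12->3, 13->4, 14->5, 19->6, 20->7, 21->8, 24->9, 28->10, 29->11, 31->12
Step 2: Rank sum for X: R1 = 1 + 2 + 4 + 8 = 15.
Step 3: U_X = R1 - n1(n1+1)/2 = 15 - 4*5/2 = 15 - 10 = 5.
       U_Y = n1*n2 - U_X = 32 - 5 = 27.
Step 4: No ties, so the exact null distribution of U (based on enumerating the C(12,4) = 495 equally likely rank assignments) gives the two-sided p-value.
Step 5: p-value = 0.072727; compare to alpha = 0.1. reject H0.

U_X = 5, p = 0.072727, reject H0 at alpha = 0.1.


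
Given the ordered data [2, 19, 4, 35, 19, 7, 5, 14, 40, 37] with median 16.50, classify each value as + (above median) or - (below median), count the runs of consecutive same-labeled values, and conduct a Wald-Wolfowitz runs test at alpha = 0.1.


Step 1: Compute median = 16.50; label A = above, B = below.
Labels in order: BABAABBBAA  (n_A = 5, n_B = 5)
Step 2: Count runs R = 6.
Step 3: Under H0 (random ordering), E[R] = 2*n_A*n_B/(n_A+n_B) + 1 = 2*5*5/10 + 1 = 6.0000.
        Var[R] = 2*n_A*n_B*(2*n_A*n_B - n_A - n_B) / ((n_A+n_B)^2 * (n_A+n_B-1)) = 2000/900 = 2.2222.
        SD[R] = 1.4907.
Step 4: R = E[R], so z = 0 with no continuity correction.
Step 5: Two-sided p-value via normal approximation = 2*(1 - Phi(|z|)) = 1.000000.
Step 6: alpha = 0.1. fail to reject H0.

R = 6, z = 0.0000, p = 1.000000, fail to reject H0.


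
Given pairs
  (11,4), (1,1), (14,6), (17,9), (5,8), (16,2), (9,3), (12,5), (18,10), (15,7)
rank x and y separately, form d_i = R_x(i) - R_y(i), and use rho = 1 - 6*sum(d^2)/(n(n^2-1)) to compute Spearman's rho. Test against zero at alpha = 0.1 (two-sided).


Step 1: Rank x and y separately (midranks; no ties here).
rank(x): 11->4, 1->1, 14->6, 17->9, 5->2, 16->8, 9->3, 12->5, 18->10, 15->7
rank(y): 4->4, 1->1, 6->6, 9->9, 8->8, 2->2, 3->3, 5->5, 10->10, 7->7
Step 2: d_i = R_x(i) - R_y(i); compute d_i^2.
  (4-4)^2=0, (1-1)^2=0, (6-6)^2=0, (9-9)^2=0, (2-8)^2=36, (8-2)^2=36, (3-3)^2=0, (5-5)^2=0, (10-10)^2=0, (7-7)^2=0
sum(d^2) = 72.
Step 3: rho = 1 - 6*72 / (10*(10^2 - 1)) = 1 - 432/990 = 0.563636.
Step 4: Under H0, t = rho * sqrt((n-2)/(1-rho^2)) = 1.9300 ~ t(8).
Step 5: Two-sided p-value from the t-distribution with 8 df = 0.089724.
Step 6: alpha = 0.1. reject H0.

rho = 0.5636, p = 0.089724, reject H0 at alpha = 0.1.
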